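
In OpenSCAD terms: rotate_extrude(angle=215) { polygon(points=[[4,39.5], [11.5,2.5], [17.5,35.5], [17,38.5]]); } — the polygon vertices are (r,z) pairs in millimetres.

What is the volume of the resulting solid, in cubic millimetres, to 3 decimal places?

Profile (r,z), 4 vertices: (4,39.5) (11.5,2.5) (17.5,35.5) (17,38.5)
edge 0: (4,39.5)→(11.5,2.5)  cross = 4·2.5 − 11.5·39.5 = -444.2500; (r_i+r_j)·cross = 15.5·-444.2500 = -6885.8750
edge 1: (11.5,2.5)→(17.5,35.5)  cross = 11.5·35.5 − 17.5·2.5 = 364.5000; (r_i+r_j)·cross = 29·364.5000 = 10570.5000
edge 2: (17.5,35.5)→(17,38.5)  cross = 17.5·38.5 − 17·35.5 = 70.2500; (r_i+r_j)·cross = 34.5·70.2500 = 2423.6250
edge 3: (17,38.5)→(4,39.5)  cross = 17·39.5 − 4·38.5 = 517.5000; (r_i+r_j)·cross = 21·517.5000 = 10867.5000
Σcross = 508.0000 → A = |Σcross|/2 = 254.0000 mm²
Σ(r_i+r_j)·cross = 16975.7500 → first moment M = |Σ|/6 = 2829.2917
R_c = M/A = 2829.2917/254.0000 = 11.1389 mm
θ = 215° = 3.752458 rad
V = θ·R_c·A = 3.752458·11.1389·254.0000 = 10616.798 mm³

Volume = 10616.798 mm³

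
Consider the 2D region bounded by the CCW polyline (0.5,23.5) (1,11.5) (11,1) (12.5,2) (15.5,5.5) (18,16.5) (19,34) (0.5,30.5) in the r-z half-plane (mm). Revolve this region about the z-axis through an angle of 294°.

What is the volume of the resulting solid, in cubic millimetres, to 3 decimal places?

Volume = 23097.975 mm³

Profile (r,z), 8 vertices: (0.5,23.5) (1,11.5) (11,1) (12.5,2) (15.5,5.5) (18,16.5) (19,34) (0.5,30.5)
edge 0: (0.5,23.5)→(1,11.5)  cross = 0.5·11.5 − 1·23.5 = -17.7500; (r_i+r_j)·cross = 1.5·-17.7500 = -26.6250
edge 1: (1,11.5)→(11,1)  cross = 1·1 − 11·11.5 = -125.5000; (r_i+r_j)·cross = 12·-125.5000 = -1506.0000
edge 2: (11,1)→(12.5,2)  cross = 11·2 − 12.5·1 = 9.5000; (r_i+r_j)·cross = 23.5·9.5000 = 223.2500
edge 3: (12.5,2)→(15.5,5.5)  cross = 12.5·5.5 − 15.5·2 = 37.7500; (r_i+r_j)·cross = 28·37.7500 = 1057.0000
edge 4: (15.5,5.5)→(18,16.5)  cross = 15.5·16.5 − 18·5.5 = 156.7500; (r_i+r_j)·cross = 33.5·156.7500 = 5251.1250
edge 5: (18,16.5)→(19,34)  cross = 18·34 − 19·16.5 = 298.5000; (r_i+r_j)·cross = 37·298.5000 = 11044.5000
edge 6: (19,34)→(0.5,30.5)  cross = 19·30.5 − 0.5·34 = 562.5000; (r_i+r_j)·cross = 19.5·562.5000 = 10968.7500
edge 7: (0.5,30.5)→(0.5,23.5)  cross = 0.5·23.5 − 0.5·30.5 = -3.5000; (r_i+r_j)·cross = 1·-3.5000 = -3.5000
Σcross = 918.2500 → A = |Σcross|/2 = 459.1250 mm²
Σ(r_i+r_j)·cross = 27008.5000 → first moment M = |Σ|/6 = 4501.4167
R_c = M/A = 4501.4167/459.1250 = 9.8043 mm
θ = 294° = 5.131268 rad
V = θ·R_c·A = 5.131268·9.8043·459.1250 = 23097.975 mm³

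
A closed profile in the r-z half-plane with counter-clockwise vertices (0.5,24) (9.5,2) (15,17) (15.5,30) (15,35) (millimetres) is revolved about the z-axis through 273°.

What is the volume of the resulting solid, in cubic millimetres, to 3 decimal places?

Volume = 11729.223 mm³

Profile (r,z), 5 vertices: (0.5,24) (9.5,2) (15,17) (15.5,30) (15,35)
edge 0: (0.5,24)→(9.5,2)  cross = 0.5·2 − 9.5·24 = -227.0000; (r_i+r_j)·cross = 10·-227.0000 = -2270.0000
edge 1: (9.5,2)→(15,17)  cross = 9.5·17 − 15·2 = 131.5000; (r_i+r_j)·cross = 24.5·131.5000 = 3221.7500
edge 2: (15,17)→(15.5,30)  cross = 15·30 − 15.5·17 = 186.5000; (r_i+r_j)·cross = 30.5·186.5000 = 5688.2500
edge 3: (15.5,30)→(15,35)  cross = 15.5·35 − 15·30 = 92.5000; (r_i+r_j)·cross = 30.5·92.5000 = 2821.2500
edge 4: (15,35)→(0.5,24)  cross = 15·24 − 0.5·35 = 342.5000; (r_i+r_j)·cross = 15.5·342.5000 = 5308.7500
Σcross = 526.0000 → A = |Σcross|/2 = 263.0000 mm²
Σ(r_i+r_j)·cross = 14770.0000 → first moment M = |Σ|/6 = 2461.6667
R_c = M/A = 2461.6667/263.0000 = 9.3599 mm
θ = 273° = 4.764749 rad
V = θ·R_c·A = 4.764749·9.3599·263.0000 = 11729.223 mm³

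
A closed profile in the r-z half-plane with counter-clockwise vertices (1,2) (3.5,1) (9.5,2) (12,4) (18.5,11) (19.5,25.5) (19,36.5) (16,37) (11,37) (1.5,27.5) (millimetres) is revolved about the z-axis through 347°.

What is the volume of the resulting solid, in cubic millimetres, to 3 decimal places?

Volume = 33028.370 mm³

Profile (r,z), 10 vertices: (1,2) (3.5,1) (9.5,2) (12,4) (18.5,11) (19.5,25.5) (19,36.5) (16,37) (11,37) (1.5,27.5)
edge 0: (1,2)→(3.5,1)  cross = 1·1 − 3.5·2 = -6.0000; (r_i+r_j)·cross = 4.5·-6.0000 = -27.0000
edge 1: (3.5,1)→(9.5,2)  cross = 3.5·2 − 9.5·1 = -2.5000; (r_i+r_j)·cross = 13·-2.5000 = -32.5000
edge 2: (9.5,2)→(12,4)  cross = 9.5·4 − 12·2 = 14.0000; (r_i+r_j)·cross = 21.5·14.0000 = 301.0000
edge 3: (12,4)→(18.5,11)  cross = 12·11 − 18.5·4 = 58.0000; (r_i+r_j)·cross = 30.5·58.0000 = 1769.0000
edge 4: (18.5,11)→(19.5,25.5)  cross = 18.5·25.5 − 19.5·11 = 257.2500; (r_i+r_j)·cross = 38·257.2500 = 9775.5000
edge 5: (19.5,25.5)→(19,36.5)  cross = 19.5·36.5 − 19·25.5 = 227.2500; (r_i+r_j)·cross = 38.5·227.2500 = 8749.1250
edge 6: (19,36.5)→(16,37)  cross = 19·37 − 16·36.5 = 119.0000; (r_i+r_j)·cross = 35·119.0000 = 4165.0000
edge 7: (16,37)→(11,37)  cross = 16·37 − 11·37 = 185.0000; (r_i+r_j)·cross = 27·185.0000 = 4995.0000
edge 8: (11,37)→(1.5,27.5)  cross = 11·27.5 − 1.5·37 = 247.0000; (r_i+r_j)·cross = 12.5·247.0000 = 3087.5000
edge 9: (1.5,27.5)→(1,2)  cross = 1.5·2 − 1·27.5 = -24.5000; (r_i+r_j)·cross = 2.5·-24.5000 = -61.2500
Σcross = 1074.5000 → A = |Σcross|/2 = 537.2500 mm²
Σ(r_i+r_j)·cross = 32721.3750 → first moment M = |Σ|/6 = 5453.5625
R_c = M/A = 5453.5625/537.2500 = 10.1509 mm
θ = 347° = 6.056293 rad
V = θ·R_c·A = 6.056293·10.1509·537.2500 = 33028.370 mm³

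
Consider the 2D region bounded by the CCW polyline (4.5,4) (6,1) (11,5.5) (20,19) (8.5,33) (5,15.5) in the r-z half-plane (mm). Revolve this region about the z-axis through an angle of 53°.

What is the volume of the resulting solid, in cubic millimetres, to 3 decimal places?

Volume = 2547.517 mm³

Profile (r,z), 6 vertices: (4.5,4) (6,1) (11,5.5) (20,19) (8.5,33) (5,15.5)
edge 0: (4.5,4)→(6,1)  cross = 4.5·1 − 6·4 = -19.5000; (r_i+r_j)·cross = 10.5·-19.5000 = -204.7500
edge 1: (6,1)→(11,5.5)  cross = 6·5.5 − 11·1 = 22.0000; (r_i+r_j)·cross = 17·22.0000 = 374.0000
edge 2: (11,5.5)→(20,19)  cross = 11·19 − 20·5.5 = 99.0000; (r_i+r_j)·cross = 31·99.0000 = 3069.0000
edge 3: (20,19)→(8.5,33)  cross = 20·33 − 8.5·19 = 498.5000; (r_i+r_j)·cross = 28.5·498.5000 = 14207.2500
edge 4: (8.5,33)→(5,15.5)  cross = 8.5·15.5 − 5·33 = -33.2500; (r_i+r_j)·cross = 13.5·-33.2500 = -448.8750
edge 5: (5,15.5)→(4.5,4)  cross = 5·4 − 4.5·15.5 = -49.7500; (r_i+r_j)·cross = 9.5·-49.7500 = -472.6250
Σcross = 517.0000 → A = |Σcross|/2 = 258.5000 mm²
Σ(r_i+r_j)·cross = 16524.0000 → first moment M = |Σ|/6 = 2754.0000
R_c = M/A = 2754.0000/258.5000 = 10.6538 mm
θ = 53° = 0.925025 rad
V = θ·R_c·A = 0.925025·10.6538·258.5000 = 2547.517 mm³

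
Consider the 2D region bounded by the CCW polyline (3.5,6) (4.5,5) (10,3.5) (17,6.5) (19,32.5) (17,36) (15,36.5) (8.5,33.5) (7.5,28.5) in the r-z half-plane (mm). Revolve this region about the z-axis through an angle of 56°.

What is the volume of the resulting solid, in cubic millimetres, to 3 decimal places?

Profile (r,z), 9 vertices: (3.5,6) (4.5,5) (10,3.5) (17,6.5) (19,32.5) (17,36) (15,36.5) (8.5,33.5) (7.5,28.5)
edge 0: (3.5,6)→(4.5,5)  cross = 3.5·5 − 4.5·6 = -9.5000; (r_i+r_j)·cross = 8·-9.5000 = -76.0000
edge 1: (4.5,5)→(10,3.5)  cross = 4.5·3.5 − 10·5 = -34.2500; (r_i+r_j)·cross = 14.5·-34.2500 = -496.6250
edge 2: (10,3.5)→(17,6.5)  cross = 10·6.5 − 17·3.5 = 5.5000; (r_i+r_j)·cross = 27·5.5000 = 148.5000
edge 3: (17,6.5)→(19,32.5)  cross = 17·32.5 − 19·6.5 = 429.0000; (r_i+r_j)·cross = 36·429.0000 = 15444.0000
edge 4: (19,32.5)→(17,36)  cross = 19·36 − 17·32.5 = 131.5000; (r_i+r_j)·cross = 36·131.5000 = 4734.0000
edge 5: (17,36)→(15,36.5)  cross = 17·36.5 − 15·36 = 80.5000; (r_i+r_j)·cross = 32·80.5000 = 2576.0000
edge 6: (15,36.5)→(8.5,33.5)  cross = 15·33.5 − 8.5·36.5 = 192.2500; (r_i+r_j)·cross = 23.5·192.2500 = 4517.8750
edge 7: (8.5,33.5)→(7.5,28.5)  cross = 8.5·28.5 − 7.5·33.5 = -9.0000; (r_i+r_j)·cross = 16·-9.0000 = -144.0000
edge 8: (7.5,28.5)→(3.5,6)  cross = 7.5·6 − 3.5·28.5 = -54.7500; (r_i+r_j)·cross = 11·-54.7500 = -602.2500
Σcross = 731.2500 → A = |Σcross|/2 = 365.6250 mm²
Σ(r_i+r_j)·cross = 26101.5000 → first moment M = |Σ|/6 = 4350.2500
R_c = M/A = 4350.2500/365.6250 = 11.8981 mm
θ = 56° = 0.977384 rad
V = θ·R_c·A = 0.977384·11.8981·365.6250 = 4251.866 mm³

Volume = 4251.866 mm³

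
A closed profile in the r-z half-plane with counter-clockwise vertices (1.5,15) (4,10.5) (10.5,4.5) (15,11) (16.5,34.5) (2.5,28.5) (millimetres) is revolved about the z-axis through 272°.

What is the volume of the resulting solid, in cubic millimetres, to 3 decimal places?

Profile (r,z), 6 vertices: (1.5,15) (4,10.5) (10.5,4.5) (15,11) (16.5,34.5) (2.5,28.5)
edge 0: (1.5,15)→(4,10.5)  cross = 1.5·10.5 − 4·15 = -44.2500; (r_i+r_j)·cross = 5.5·-44.2500 = -243.3750
edge 1: (4,10.5)→(10.5,4.5)  cross = 4·4.5 − 10.5·10.5 = -92.2500; (r_i+r_j)·cross = 14.5·-92.2500 = -1337.6250
edge 2: (10.5,4.5)→(15,11)  cross = 10.5·11 − 15·4.5 = 48.0000; (r_i+r_j)·cross = 25.5·48.0000 = 1224.0000
edge 3: (15,11)→(16.5,34.5)  cross = 15·34.5 − 16.5·11 = 336.0000; (r_i+r_j)·cross = 31.5·336.0000 = 10584.0000
edge 4: (16.5,34.5)→(2.5,28.5)  cross = 16.5·28.5 − 2.5·34.5 = 384.0000; (r_i+r_j)·cross = 19·384.0000 = 7296.0000
edge 5: (2.5,28.5)→(1.5,15)  cross = 2.5·15 − 1.5·28.5 = -5.2500; (r_i+r_j)·cross = 4·-5.2500 = -21.0000
Σcross = 626.2500 → A = |Σcross|/2 = 313.1250 mm²
Σ(r_i+r_j)·cross = 17502.0000 → first moment M = |Σ|/6 = 2917.0000
R_c = M/A = 2917.0000/313.1250 = 9.3158 mm
θ = 272° = 4.747296 rad
V = θ·R_c·A = 4.747296·9.3158·313.1250 = 13847.861 mm³

Volume = 13847.861 mm³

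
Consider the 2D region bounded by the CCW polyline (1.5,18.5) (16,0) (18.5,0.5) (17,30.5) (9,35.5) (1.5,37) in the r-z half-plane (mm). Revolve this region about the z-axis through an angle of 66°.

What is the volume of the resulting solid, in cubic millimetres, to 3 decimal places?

Volume = 5036.422 mm³

Profile (r,z), 6 vertices: (1.5,18.5) (16,0) (18.5,0.5) (17,30.5) (9,35.5) (1.5,37)
edge 0: (1.5,18.5)→(16,0)  cross = 1.5·0 − 16·18.5 = -296.0000; (r_i+r_j)·cross = 17.5·-296.0000 = -5180.0000
edge 1: (16,0)→(18.5,0.5)  cross = 16·0.5 − 18.5·0 = 8.0000; (r_i+r_j)·cross = 34.5·8.0000 = 276.0000
edge 2: (18.5,0.5)→(17,30.5)  cross = 18.5·30.5 − 17·0.5 = 555.7500; (r_i+r_j)·cross = 35.5·555.7500 = 19729.1250
edge 3: (17,30.5)→(9,35.5)  cross = 17·35.5 − 9·30.5 = 329.0000; (r_i+r_j)·cross = 26·329.0000 = 8554.0000
edge 4: (9,35.5)→(1.5,37)  cross = 9·37 − 1.5·35.5 = 279.7500; (r_i+r_j)·cross = 10.5·279.7500 = 2937.3750
edge 5: (1.5,37)→(1.5,18.5)  cross = 1.5·18.5 − 1.5·37 = -27.7500; (r_i+r_j)·cross = 3·-27.7500 = -83.2500
Σcross = 848.7500 → A = |Σcross|/2 = 424.3750 mm²
Σ(r_i+r_j)·cross = 26233.2500 → first moment M = |Σ|/6 = 4372.2083
R_c = M/A = 4372.2083/424.3750 = 10.3027 mm
θ = 66° = 1.151917 rad
V = θ·R_c·A = 1.151917·10.3027·424.3750 = 5036.422 mm³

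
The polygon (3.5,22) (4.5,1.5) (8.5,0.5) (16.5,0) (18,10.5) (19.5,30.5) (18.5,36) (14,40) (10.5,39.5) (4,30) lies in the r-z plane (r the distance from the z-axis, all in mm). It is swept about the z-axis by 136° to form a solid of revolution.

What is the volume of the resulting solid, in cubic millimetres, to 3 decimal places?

Profile (r,z), 10 vertices: (3.5,22) (4.5,1.5) (8.5,0.5) (16.5,0) (18,10.5) (19.5,30.5) (18.5,36) (14,40) (10.5,39.5) (4,30)
edge 0: (3.5,22)→(4.5,1.5)  cross = 3.5·1.5 − 4.5·22 = -93.7500; (r_i+r_j)·cross = 8·-93.7500 = -750.0000
edge 1: (4.5,1.5)→(8.5,0.5)  cross = 4.5·0.5 − 8.5·1.5 = -10.5000; (r_i+r_j)·cross = 13·-10.5000 = -136.5000
edge 2: (8.5,0.5)→(16.5,0)  cross = 8.5·0 − 16.5·0.5 = -8.2500; (r_i+r_j)·cross = 25·-8.2500 = -206.2500
edge 3: (16.5,0)→(18,10.5)  cross = 16.5·10.5 − 18·0 = 173.2500; (r_i+r_j)·cross = 34.5·173.2500 = 5977.1250
edge 4: (18,10.5)→(19.5,30.5)  cross = 18·30.5 − 19.5·10.5 = 344.2500; (r_i+r_j)·cross = 37.5·344.2500 = 12909.3750
edge 5: (19.5,30.5)→(18.5,36)  cross = 19.5·36 − 18.5·30.5 = 137.7500; (r_i+r_j)·cross = 38·137.7500 = 5234.5000
edge 6: (18.5,36)→(14,40)  cross = 18.5·40 − 14·36 = 236.0000; (r_i+r_j)·cross = 32.5·236.0000 = 7670.0000
edge 7: (14,40)→(10.5,39.5)  cross = 14·39.5 − 10.5·40 = 133.0000; (r_i+r_j)·cross = 24.5·133.0000 = 3258.5000
edge 8: (10.5,39.5)→(4,30)  cross = 10.5·30 − 4·39.5 = 157.0000; (r_i+r_j)·cross = 14.5·157.0000 = 2276.5000
edge 9: (4,30)→(3.5,22)  cross = 4·22 − 3.5·30 = -17.0000; (r_i+r_j)·cross = 7.5·-17.0000 = -127.5000
Σcross = 1051.7500 → A = |Σcross|/2 = 525.8750 mm²
Σ(r_i+r_j)·cross = 36105.7500 → first moment M = |Σ|/6 = 6017.6250
R_c = M/A = 6017.6250/525.8750 = 11.4431 mm
θ = 136° = 2.373648 rad
V = θ·R_c·A = 2.373648·11.4431·525.8750 = 14283.722 mm³

Volume = 14283.722 mm³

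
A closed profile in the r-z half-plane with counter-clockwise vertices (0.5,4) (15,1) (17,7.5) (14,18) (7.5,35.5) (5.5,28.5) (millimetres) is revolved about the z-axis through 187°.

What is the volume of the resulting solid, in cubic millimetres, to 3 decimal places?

Profile (r,z), 6 vertices: (0.5,4) (15,1) (17,7.5) (14,18) (7.5,35.5) (5.5,28.5)
edge 0: (0.5,4)→(15,1)  cross = 0.5·1 − 15·4 = -59.5000; (r_i+r_j)·cross = 15.5·-59.5000 = -922.2500
edge 1: (15,1)→(17,7.5)  cross = 15·7.5 − 17·1 = 95.5000; (r_i+r_j)·cross = 32·95.5000 = 3056.0000
edge 2: (17,7.5)→(14,18)  cross = 17·18 − 14·7.5 = 201.0000; (r_i+r_j)·cross = 31·201.0000 = 6231.0000
edge 3: (14,18)→(7.5,35.5)  cross = 14·35.5 − 7.5·18 = 362.0000; (r_i+r_j)·cross = 21.5·362.0000 = 7783.0000
edge 4: (7.5,35.5)→(5.5,28.5)  cross = 7.5·28.5 − 5.5·35.5 = 18.5000; (r_i+r_j)·cross = 13·18.5000 = 240.5000
edge 5: (5.5,28.5)→(0.5,4)  cross = 5.5·4 − 0.5·28.5 = 7.7500; (r_i+r_j)·cross = 6·7.7500 = 46.5000
Σcross = 625.2500 → A = |Σcross|/2 = 312.6250 mm²
Σ(r_i+r_j)·cross = 16434.7500 → first moment M = |Σ|/6 = 2739.1250
R_c = M/A = 2739.1250/312.6250 = 8.7617 mm
θ = 187° = 3.263766 rad
V = θ·R_c·A = 3.263766·8.7617·312.6250 = 8939.862 mm³

Volume = 8939.862 mm³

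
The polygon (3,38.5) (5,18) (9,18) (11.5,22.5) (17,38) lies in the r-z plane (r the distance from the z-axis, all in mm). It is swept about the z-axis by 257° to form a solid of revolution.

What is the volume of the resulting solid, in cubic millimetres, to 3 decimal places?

Profile (r,z), 5 vertices: (3,38.5) (5,18) (9,18) (11.5,22.5) (17,38)
edge 0: (3,38.5)→(5,18)  cross = 3·18 − 5·38.5 = -138.5000; (r_i+r_j)·cross = 8·-138.5000 = -1108.0000
edge 1: (5,18)→(9,18)  cross = 5·18 − 9·18 = -72.0000; (r_i+r_j)·cross = 14·-72.0000 = -1008.0000
edge 2: (9,18)→(11.5,22.5)  cross = 9·22.5 − 11.5·18 = -4.5000; (r_i+r_j)·cross = 20.5·-4.5000 = -92.2500
edge 3: (11.5,22.5)→(17,38)  cross = 11.5·38 − 17·22.5 = 54.5000; (r_i+r_j)·cross = 28.5·54.5000 = 1553.2500
edge 4: (17,38)→(3,38.5)  cross = 17·38.5 − 3·38 = 540.5000; (r_i+r_j)·cross = 20·540.5000 = 10810.0000
Σcross = 380.0000 → A = |Σcross|/2 = 190.0000 mm²
Σ(r_i+r_j)·cross = 10155.0000 → first moment M = |Σ|/6 = 1692.5000
R_c = M/A = 1692.5000/190.0000 = 8.9079 mm
θ = 257° = 4.485496 rad
V = θ·R_c·A = 4.485496·8.9079·190.0000 = 7591.702 mm³

Volume = 7591.702 mm³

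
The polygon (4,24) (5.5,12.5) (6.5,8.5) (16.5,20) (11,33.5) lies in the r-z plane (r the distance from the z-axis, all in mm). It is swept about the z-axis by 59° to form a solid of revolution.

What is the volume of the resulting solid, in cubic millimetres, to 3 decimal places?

Profile (r,z), 5 vertices: (4,24) (5.5,12.5) (6.5,8.5) (16.5,20) (11,33.5)
edge 0: (4,24)→(5.5,12.5)  cross = 4·12.5 − 5.5·24 = -82.0000; (r_i+r_j)·cross = 9.5·-82.0000 = -779.0000
edge 1: (5.5,12.5)→(6.5,8.5)  cross = 5.5·8.5 − 6.5·12.5 = -34.5000; (r_i+r_j)·cross = 12·-34.5000 = -414.0000
edge 2: (6.5,8.5)→(16.5,20)  cross = 6.5·20 − 16.5·8.5 = -10.2500; (r_i+r_j)·cross = 23·-10.2500 = -235.7500
edge 3: (16.5,20)→(11,33.5)  cross = 16.5·33.5 − 11·20 = 332.7500; (r_i+r_j)·cross = 27.5·332.7500 = 9150.6250
edge 4: (11,33.5)→(4,24)  cross = 11·24 − 4·33.5 = 130.0000; (r_i+r_j)·cross = 15·130.0000 = 1950.0000
Σcross = 336.0000 → A = |Σcross|/2 = 168.0000 mm²
Σ(r_i+r_j)·cross = 9671.8750 → first moment M = |Σ|/6 = 1611.9792
R_c = M/A = 1611.9792/168.0000 = 9.5951 mm
θ = 59° = 1.029744 rad
V = θ·R_c·A = 1.029744·9.5951·168.0000 = 1659.926 mm³

Volume = 1659.926 mm³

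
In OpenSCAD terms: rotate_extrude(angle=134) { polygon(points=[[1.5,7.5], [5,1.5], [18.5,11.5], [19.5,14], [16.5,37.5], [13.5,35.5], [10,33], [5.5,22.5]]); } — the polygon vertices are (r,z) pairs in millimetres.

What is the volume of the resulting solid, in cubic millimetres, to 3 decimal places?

Profile (r,z), 8 vertices: (1.5,7.5) (5,1.5) (18.5,11.5) (19.5,14) (16.5,37.5) (13.5,35.5) (10,33) (5.5,22.5)
edge 0: (1.5,7.5)→(5,1.5)  cross = 1.5·1.5 − 5·7.5 = -35.2500; (r_i+r_j)·cross = 6.5·-35.2500 = -229.1250
edge 1: (5,1.5)→(18.5,11.5)  cross = 5·11.5 − 18.5·1.5 = 29.7500; (r_i+r_j)·cross = 23.5·29.7500 = 699.1250
edge 2: (18.5,11.5)→(19.5,14)  cross = 18.5·14 − 19.5·11.5 = 34.7500; (r_i+r_j)·cross = 38·34.7500 = 1320.5000
edge 3: (19.5,14)→(16.5,37.5)  cross = 19.5·37.5 − 16.5·14 = 500.2500; (r_i+r_j)·cross = 36·500.2500 = 18009.0000
edge 4: (16.5,37.5)→(13.5,35.5)  cross = 16.5·35.5 − 13.5·37.5 = 79.5000; (r_i+r_j)·cross = 30·79.5000 = 2385.0000
edge 5: (13.5,35.5)→(10,33)  cross = 13.5·33 − 10·35.5 = 90.5000; (r_i+r_j)·cross = 23.5·90.5000 = 2126.7500
edge 6: (10,33)→(5.5,22.5)  cross = 10·22.5 − 5.5·33 = 43.5000; (r_i+r_j)·cross = 15.5·43.5000 = 674.2500
edge 7: (5.5,22.5)→(1.5,7.5)  cross = 5.5·7.5 − 1.5·22.5 = 7.5000; (r_i+r_j)·cross = 7·7.5000 = 52.5000
Σcross = 750.5000 → A = |Σcross|/2 = 375.2500 mm²
Σ(r_i+r_j)·cross = 25038.0000 → first moment M = |Σ|/6 = 4173.0000
R_c = M/A = 4173.0000/375.2500 = 11.1206 mm
θ = 134° = 2.338741 rad
V = θ·R_c·A = 2.338741·11.1206·375.2500 = 9759.567 mm³

Volume = 9759.567 mm³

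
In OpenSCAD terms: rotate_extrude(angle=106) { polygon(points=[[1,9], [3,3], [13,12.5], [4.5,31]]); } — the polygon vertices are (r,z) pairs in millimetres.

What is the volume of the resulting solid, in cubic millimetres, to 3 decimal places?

Volume = 1850.165 mm³

Profile (r,z), 4 vertices: (1,9) (3,3) (13,12.5) (4.5,31)
edge 0: (1,9)→(3,3)  cross = 1·3 − 3·9 = -24.0000; (r_i+r_j)·cross = 4·-24.0000 = -96.0000
edge 1: (3,3)→(13,12.5)  cross = 3·12.5 − 13·3 = -1.5000; (r_i+r_j)·cross = 16·-1.5000 = -24.0000
edge 2: (13,12.5)→(4.5,31)  cross = 13·31 − 4.5·12.5 = 346.7500; (r_i+r_j)·cross = 17.5·346.7500 = 6068.1250
edge 3: (4.5,31)→(1,9)  cross = 4.5·9 − 1·31 = 9.5000; (r_i+r_j)·cross = 5.5·9.5000 = 52.2500
Σcross = 330.7500 → A = |Σcross|/2 = 165.3750 mm²
Σ(r_i+r_j)·cross = 6000.3750 → first moment M = |Σ|/6 = 1000.0625
R_c = M/A = 1000.0625/165.3750 = 6.0472 mm
θ = 106° = 1.850049 rad
V = θ·R_c·A = 1.850049·6.0472·165.3750 = 1850.165 mm³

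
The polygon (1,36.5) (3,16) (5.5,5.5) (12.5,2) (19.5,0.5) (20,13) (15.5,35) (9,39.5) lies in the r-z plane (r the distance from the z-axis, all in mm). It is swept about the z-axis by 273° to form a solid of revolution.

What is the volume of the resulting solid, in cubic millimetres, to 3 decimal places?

Profile (r,z), 8 vertices: (1,36.5) (3,16) (5.5,5.5) (12.5,2) (19.5,0.5) (20,13) (15.5,35) (9,39.5)
edge 0: (1,36.5)→(3,16)  cross = 1·16 − 3·36.5 = -93.5000; (r_i+r_j)·cross = 4·-93.5000 = -374.0000
edge 1: (3,16)→(5.5,5.5)  cross = 3·5.5 − 5.5·16 = -71.5000; (r_i+r_j)·cross = 8.5·-71.5000 = -607.7500
edge 2: (5.5,5.5)→(12.5,2)  cross = 5.5·2 − 12.5·5.5 = -57.7500; (r_i+r_j)·cross = 18·-57.7500 = -1039.5000
edge 3: (12.5,2)→(19.5,0.5)  cross = 12.5·0.5 − 19.5·2 = -32.7500; (r_i+r_j)·cross = 32·-32.7500 = -1048.0000
edge 4: (19.5,0.5)→(20,13)  cross = 19.5·13 − 20·0.5 = 243.5000; (r_i+r_j)·cross = 39.5·243.5000 = 9618.2500
edge 5: (20,13)→(15.5,35)  cross = 20·35 − 15.5·13 = 498.5000; (r_i+r_j)·cross = 35.5·498.5000 = 17696.7500
edge 6: (15.5,35)→(9,39.5)  cross = 15.5·39.5 − 9·35 = 297.2500; (r_i+r_j)·cross = 24.5·297.2500 = 7282.6250
edge 7: (9,39.5)→(1,36.5)  cross = 9·36.5 − 1·39.5 = 289.0000; (r_i+r_j)·cross = 10·289.0000 = 2890.0000
Σcross = 1072.7500 → A = |Σcross|/2 = 536.3750 mm²
Σ(r_i+r_j)·cross = 34418.3750 → first moment M = |Σ|/6 = 5736.3958
R_c = M/A = 5736.3958/536.3750 = 10.6947 mm
θ = 273° = 4.764749 rad
V = θ·R_c·A = 4.764749·10.6947·536.3750 = 27332.485 mm³

Volume = 27332.485 mm³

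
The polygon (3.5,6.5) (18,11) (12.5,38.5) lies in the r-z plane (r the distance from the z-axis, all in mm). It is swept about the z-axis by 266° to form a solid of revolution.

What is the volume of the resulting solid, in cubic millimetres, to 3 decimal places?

Profile (r,z), 3 vertices: (3.5,6.5) (18,11) (12.5,38.5)
edge 0: (3.5,6.5)→(18,11)  cross = 3.5·11 − 18·6.5 = -78.5000; (r_i+r_j)·cross = 21.5·-78.5000 = -1687.7500
edge 1: (18,11)→(12.5,38.5)  cross = 18·38.5 − 12.5·11 = 555.5000; (r_i+r_j)·cross = 30.5·555.5000 = 16942.7500
edge 2: (12.5,38.5)→(3.5,6.5)  cross = 12.5·6.5 − 3.5·38.5 = -53.5000; (r_i+r_j)·cross = 16·-53.5000 = -856.0000
Σcross = 423.5000 → A = |Σcross|/2 = 211.7500 mm²
Σ(r_i+r_j)·cross = 14399.0000 → first moment M = |Σ|/6 = 2399.8333
R_c = M/A = 2399.8333/211.7500 = 11.3333 mm
θ = 266° = 4.642576 rad
V = θ·R_c·A = 4.642576·11.3333·211.7500 = 11141.408 mm³

Volume = 11141.408 mm³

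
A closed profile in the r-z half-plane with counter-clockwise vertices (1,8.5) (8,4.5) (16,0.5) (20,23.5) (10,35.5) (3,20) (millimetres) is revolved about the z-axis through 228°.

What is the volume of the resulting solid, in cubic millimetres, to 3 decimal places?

Profile (r,z), 6 vertices: (1,8.5) (8,4.5) (16,0.5) (20,23.5) (10,35.5) (3,20)
edge 0: (1,8.5)→(8,4.5)  cross = 1·4.5 − 8·8.5 = -63.5000; (r_i+r_j)·cross = 9·-63.5000 = -571.5000
edge 1: (8,4.5)→(16,0.5)  cross = 8·0.5 − 16·4.5 = -68.0000; (r_i+r_j)·cross = 24·-68.0000 = -1632.0000
edge 2: (16,0.5)→(20,23.5)  cross = 16·23.5 − 20·0.5 = 366.0000; (r_i+r_j)·cross = 36·366.0000 = 13176.0000
edge 3: (20,23.5)→(10,35.5)  cross = 20·35.5 − 10·23.5 = 475.0000; (r_i+r_j)·cross = 30·475.0000 = 14250.0000
edge 4: (10,35.5)→(3,20)  cross = 10·20 − 3·35.5 = 93.5000; (r_i+r_j)·cross = 13·93.5000 = 1215.5000
edge 5: (3,20)→(1,8.5)  cross = 3·8.5 − 1·20 = 5.5000; (r_i+r_j)·cross = 4·5.5000 = 22.0000
Σcross = 808.5000 → A = |Σcross|/2 = 404.2500 mm²
Σ(r_i+r_j)·cross = 26460.0000 → first moment M = |Σ|/6 = 4410.0000
R_c = M/A = 4410.0000/404.2500 = 10.9091 mm
θ = 228° = 3.979351 rad
V = θ·R_c·A = 3.979351·10.9091·404.2500 = 17548.937 mm³

Volume = 17548.937 mm³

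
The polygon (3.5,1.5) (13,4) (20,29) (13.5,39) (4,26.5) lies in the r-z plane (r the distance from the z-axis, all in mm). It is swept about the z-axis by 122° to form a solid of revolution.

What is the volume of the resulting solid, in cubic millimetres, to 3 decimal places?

Profile (r,z), 5 vertices: (3.5,1.5) (13,4) (20,29) (13.5,39) (4,26.5)
edge 0: (3.5,1.5)→(13,4)  cross = 3.5·4 − 13·1.5 = -5.5000; (r_i+r_j)·cross = 16.5·-5.5000 = -90.7500
edge 1: (13,4)→(20,29)  cross = 13·29 − 20·4 = 297.0000; (r_i+r_j)·cross = 33·297.0000 = 9801.0000
edge 2: (20,29)→(13.5,39)  cross = 20·39 − 13.5·29 = 388.5000; (r_i+r_j)·cross = 33.5·388.5000 = 13014.7500
edge 3: (13.5,39)→(4,26.5)  cross = 13.5·26.5 − 4·39 = 201.7500; (r_i+r_j)·cross = 17.5·201.7500 = 3530.6250
edge 4: (4,26.5)→(3.5,1.5)  cross = 4·1.5 − 3.5·26.5 = -86.7500; (r_i+r_j)·cross = 7.5·-86.7500 = -650.6250
Σcross = 795.0000 → A = |Σcross|/2 = 397.5000 mm²
Σ(r_i+r_j)·cross = 25605.0000 → first moment M = |Σ|/6 = 4267.5000
R_c = M/A = 4267.5000/397.5000 = 10.7358 mm
θ = 122° = 2.129302 rad
V = θ·R_c·A = 2.129302·10.7358·397.5000 = 9086.795 mm³

Volume = 9086.795 mm³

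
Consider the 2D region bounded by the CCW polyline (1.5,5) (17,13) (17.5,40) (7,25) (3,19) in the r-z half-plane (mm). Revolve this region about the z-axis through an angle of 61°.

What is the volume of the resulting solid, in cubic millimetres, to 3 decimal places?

Profile (r,z), 5 vertices: (1.5,5) (17,13) (17.5,40) (7,25) (3,19)
edge 0: (1.5,5)→(17,13)  cross = 1.5·13 − 17·5 = -65.5000; (r_i+r_j)·cross = 18.5·-65.5000 = -1211.7500
edge 1: (17,13)→(17.5,40)  cross = 17·40 − 17.5·13 = 452.5000; (r_i+r_j)·cross = 34.5·452.5000 = 15611.2500
edge 2: (17.5,40)→(7,25)  cross = 17.5·25 − 7·40 = 157.5000; (r_i+r_j)·cross = 24.5·157.5000 = 3858.7500
edge 3: (7,25)→(3,19)  cross = 7·19 − 3·25 = 58.0000; (r_i+r_j)·cross = 10·58.0000 = 580.0000
edge 4: (3,19)→(1.5,5)  cross = 3·5 − 1.5·19 = -13.5000; (r_i+r_j)·cross = 4.5·-13.5000 = -60.7500
Σcross = 589.0000 → A = |Σcross|/2 = 294.5000 mm²
Σ(r_i+r_j)·cross = 18777.5000 → first moment M = |Σ|/6 = 3129.5833
R_c = M/A = 3129.5833/294.5000 = 10.6268 mm
θ = 61° = 1.064651 rad
V = θ·R_c·A = 1.064651·10.6268·294.5000 = 3331.914 mm³

Volume = 3331.914 mm³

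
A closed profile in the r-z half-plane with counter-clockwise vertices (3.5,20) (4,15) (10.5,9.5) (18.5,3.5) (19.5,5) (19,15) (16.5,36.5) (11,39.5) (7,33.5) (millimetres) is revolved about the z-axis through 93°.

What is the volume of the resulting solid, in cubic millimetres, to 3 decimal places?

Profile (r,z), 9 vertices: (3.5,20) (4,15) (10.5,9.5) (18.5,3.5) (19.5,5) (19,15) (16.5,36.5) (11,39.5) (7,33.5)
edge 0: (3.5,20)→(4,15)  cross = 3.5·15 − 4·20 = -27.5000; (r_i+r_j)·cross = 7.5·-27.5000 = -206.2500
edge 1: (4,15)→(10.5,9.5)  cross = 4·9.5 − 10.5·15 = -119.5000; (r_i+r_j)·cross = 14.5·-119.5000 = -1732.7500
edge 2: (10.5,9.5)→(18.5,3.5)  cross = 10.5·3.5 − 18.5·9.5 = -139.0000; (r_i+r_j)·cross = 29·-139.0000 = -4031.0000
edge 3: (18.5,3.5)→(19.5,5)  cross = 18.5·5 − 19.5·3.5 = 24.2500; (r_i+r_j)·cross = 38·24.2500 = 921.5000
edge 4: (19.5,5)→(19,15)  cross = 19.5·15 − 19·5 = 197.5000; (r_i+r_j)·cross = 38.5·197.5000 = 7603.7500
edge 5: (19,15)→(16.5,36.5)  cross = 19·36.5 − 16.5·15 = 446.0000; (r_i+r_j)·cross = 35.5·446.0000 = 15833.0000
edge 6: (16.5,36.5)→(11,39.5)  cross = 16.5·39.5 − 11·36.5 = 250.2500; (r_i+r_j)·cross = 27.5·250.2500 = 6881.8750
edge 7: (11,39.5)→(7,33.5)  cross = 11·33.5 − 7·39.5 = 92.0000; (r_i+r_j)·cross = 18·92.0000 = 1656.0000
edge 8: (7,33.5)→(3.5,20)  cross = 7·20 − 3.5·33.5 = 22.7500; (r_i+r_j)·cross = 10.5·22.7500 = 238.8750
Σcross = 746.7500 → A = |Σcross|/2 = 373.3750 mm²
Σ(r_i+r_j)·cross = 27165.0000 → first moment M = |Σ|/6 = 4527.5000
R_c = M/A = 4527.5000/373.3750 = 12.1259 mm
θ = 93° = 1.623156 rad
V = θ·R_c·A = 1.623156·12.1259·373.3750 = 7348.840 mm³

Volume = 7348.840 mm³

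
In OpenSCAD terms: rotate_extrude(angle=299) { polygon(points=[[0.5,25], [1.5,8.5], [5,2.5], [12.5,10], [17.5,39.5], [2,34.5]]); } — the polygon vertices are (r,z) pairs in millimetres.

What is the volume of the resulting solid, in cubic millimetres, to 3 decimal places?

Volume = 17296.615 mm³

Profile (r,z), 6 vertices: (0.5,25) (1.5,8.5) (5,2.5) (12.5,10) (17.5,39.5) (2,34.5)
edge 0: (0.5,25)→(1.5,8.5)  cross = 0.5·8.5 − 1.5·25 = -33.2500; (r_i+r_j)·cross = 2·-33.2500 = -66.5000
edge 1: (1.5,8.5)→(5,2.5)  cross = 1.5·2.5 − 5·8.5 = -38.7500; (r_i+r_j)·cross = 6.5·-38.7500 = -251.8750
edge 2: (5,2.5)→(12.5,10)  cross = 5·10 − 12.5·2.5 = 18.7500; (r_i+r_j)·cross = 17.5·18.7500 = 328.1250
edge 3: (12.5,10)→(17.5,39.5)  cross = 12.5·39.5 − 17.5·10 = 318.7500; (r_i+r_j)·cross = 30·318.7500 = 9562.5000
edge 4: (17.5,39.5)→(2,34.5)  cross = 17.5·34.5 − 2·39.5 = 524.7500; (r_i+r_j)·cross = 19.5·524.7500 = 10232.6250
edge 5: (2,34.5)→(0.5,25)  cross = 2·25 − 0.5·34.5 = 32.7500; (r_i+r_j)·cross = 2.5·32.7500 = 81.8750
Σcross = 823.0000 → A = |Σcross|/2 = 411.5000 mm²
Σ(r_i+r_j)·cross = 19886.7500 → first moment M = |Σ|/6 = 3314.4583
R_c = M/A = 3314.4583/411.5000 = 8.0546 mm
θ = 299° = 5.218534 rad
V = θ·R_c·A = 5.218534·8.0546·411.5000 = 17296.615 mm³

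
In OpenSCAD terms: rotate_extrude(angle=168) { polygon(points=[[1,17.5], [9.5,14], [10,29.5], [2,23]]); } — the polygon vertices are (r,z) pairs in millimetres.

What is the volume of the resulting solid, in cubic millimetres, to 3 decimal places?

Volume = 1575.666 mm³

Profile (r,z), 4 vertices: (1,17.5) (9.5,14) (10,29.5) (2,23)
edge 0: (1,17.5)→(9.5,14)  cross = 1·14 − 9.5·17.5 = -152.2500; (r_i+r_j)·cross = 10.5·-152.2500 = -1598.6250
edge 1: (9.5,14)→(10,29.5)  cross = 9.5·29.5 − 10·14 = 140.2500; (r_i+r_j)·cross = 19.5·140.2500 = 2734.8750
edge 2: (10,29.5)→(2,23)  cross = 10·23 − 2·29.5 = 171.0000; (r_i+r_j)·cross = 12·171.0000 = 2052.0000
edge 3: (2,23)→(1,17.5)  cross = 2·17.5 − 1·23 = 12.0000; (r_i+r_j)·cross = 3·12.0000 = 36.0000
Σcross = 171.0000 → A = |Σcross|/2 = 85.5000 mm²
Σ(r_i+r_j)·cross = 3224.2500 → first moment M = |Σ|/6 = 537.3750
R_c = M/A = 537.3750/85.5000 = 6.2851 mm
θ = 168° = 2.932153 rad
V = θ·R_c·A = 2.932153·6.2851·85.5000 = 1575.666 mm³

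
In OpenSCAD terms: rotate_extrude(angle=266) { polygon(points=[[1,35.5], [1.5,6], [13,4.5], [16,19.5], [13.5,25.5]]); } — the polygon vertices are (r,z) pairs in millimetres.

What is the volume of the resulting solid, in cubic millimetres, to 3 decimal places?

Profile (r,z), 5 vertices: (1,35.5) (1.5,6) (13,4.5) (16,19.5) (13.5,25.5)
edge 0: (1,35.5)→(1.5,6)  cross = 1·6 − 1.5·35.5 = -47.2500; (r_i+r_j)·cross = 2.5·-47.2500 = -118.1250
edge 1: (1.5,6)→(13,4.5)  cross = 1.5·4.5 − 13·6 = -71.2500; (r_i+r_j)·cross = 14.5·-71.2500 = -1033.1250
edge 2: (13,4.5)→(16,19.5)  cross = 13·19.5 − 16·4.5 = 181.5000; (r_i+r_j)·cross = 29·181.5000 = 5263.5000
edge 3: (16,19.5)→(13.5,25.5)  cross = 16·25.5 − 13.5·19.5 = 144.7500; (r_i+r_j)·cross = 29.5·144.7500 = 4270.1250
edge 4: (13.5,25.5)→(1,35.5)  cross = 13.5·35.5 − 1·25.5 = 453.7500; (r_i+r_j)·cross = 14.5·453.7500 = 6579.3750
Σcross = 661.5000 → A = |Σcross|/2 = 330.7500 mm²
Σ(r_i+r_j)·cross = 14961.7500 → first moment M = |Σ|/6 = 2493.6250
R_c = M/A = 2493.6250/330.7500 = 7.5393 mm
θ = 266° = 4.642576 rad
V = θ·R_c·A = 4.642576·7.5393·330.7500 = 11576.843 mm³

Volume = 11576.843 mm³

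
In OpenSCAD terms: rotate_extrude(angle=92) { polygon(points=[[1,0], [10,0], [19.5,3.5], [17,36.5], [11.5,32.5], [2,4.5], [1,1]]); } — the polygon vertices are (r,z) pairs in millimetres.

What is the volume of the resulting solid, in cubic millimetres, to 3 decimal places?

Volume = 7609.593 mm³

Profile (r,z), 7 vertices: (1,0) (10,0) (19.5,3.5) (17,36.5) (11.5,32.5) (2,4.5) (1,1)
edge 0: (1,0)→(10,0)  cross = 1·0 − 10·0 = 0.0000; (r_i+r_j)·cross = 11·0.0000 = 0.0000
edge 1: (10,0)→(19.5,3.5)  cross = 10·3.5 − 19.5·0 = 35.0000; (r_i+r_j)·cross = 29.5·35.0000 = 1032.5000
edge 2: (19.5,3.5)→(17,36.5)  cross = 19.5·36.5 − 17·3.5 = 652.2500; (r_i+r_j)·cross = 36.5·652.2500 = 23807.1250
edge 3: (17,36.5)→(11.5,32.5)  cross = 17·32.5 − 11.5·36.5 = 132.7500; (r_i+r_j)·cross = 28.5·132.7500 = 3783.3750
edge 4: (11.5,32.5)→(2,4.5)  cross = 11.5·4.5 − 2·32.5 = -13.2500; (r_i+r_j)·cross = 13.5·-13.2500 = -178.8750
edge 5: (2,4.5)→(1,1)  cross = 2·1 − 1·4.5 = -2.5000; (r_i+r_j)·cross = 3·-2.5000 = -7.5000
edge 6: (1,1)→(1,0)  cross = 1·0 − 1·1 = -1.0000; (r_i+r_j)·cross = 2·-1.0000 = -2.0000
Σcross = 803.2500 → A = |Σcross|/2 = 401.6250 mm²
Σ(r_i+r_j)·cross = 28434.6250 → first moment M = |Σ|/6 = 4739.1042
R_c = M/A = 4739.1042/401.6250 = 11.7998 mm
θ = 92° = 1.605703 rad
V = θ·R_c·A = 1.605703·11.7998·401.6250 = 7609.593 mm³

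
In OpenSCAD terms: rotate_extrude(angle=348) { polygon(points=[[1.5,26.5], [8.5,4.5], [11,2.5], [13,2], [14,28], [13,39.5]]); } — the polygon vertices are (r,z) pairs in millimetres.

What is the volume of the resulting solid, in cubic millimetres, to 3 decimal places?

Profile (r,z), 6 vertices: (1.5,26.5) (8.5,4.5) (11,2.5) (13,2) (14,28) (13,39.5)
edge 0: (1.5,26.5)→(8.5,4.5)  cross = 1.5·4.5 − 8.5·26.5 = -218.5000; (r_i+r_j)·cross = 10·-218.5000 = -2185.0000
edge 1: (8.5,4.5)→(11,2.5)  cross = 8.5·2.5 − 11·4.5 = -28.2500; (r_i+r_j)·cross = 19.5·-28.2500 = -550.8750
edge 2: (11,2.5)→(13,2)  cross = 11·2 − 13·2.5 = -10.5000; (r_i+r_j)·cross = 24·-10.5000 = -252.0000
edge 3: (13,2)→(14,28)  cross = 13·28 − 14·2 = 336.0000; (r_i+r_j)·cross = 27·336.0000 = 9072.0000
edge 4: (14,28)→(13,39.5)  cross = 14·39.5 − 13·28 = 189.0000; (r_i+r_j)·cross = 27·189.0000 = 5103.0000
edge 5: (13,39.5)→(1.5,26.5)  cross = 13·26.5 − 1.5·39.5 = 285.2500; (r_i+r_j)·cross = 14.5·285.2500 = 4136.1250
Σcross = 553.0000 → A = |Σcross|/2 = 276.5000 mm²
Σ(r_i+r_j)·cross = 15323.2500 → first moment M = |Σ|/6 = 2553.8750
R_c = M/A = 2553.8750/276.5000 = 9.2364 mm
θ = 348° = 6.073746 rad
V = θ·R_c·A = 6.073746·9.2364·276.5000 = 15511.588 mm³

Volume = 15511.588 mm³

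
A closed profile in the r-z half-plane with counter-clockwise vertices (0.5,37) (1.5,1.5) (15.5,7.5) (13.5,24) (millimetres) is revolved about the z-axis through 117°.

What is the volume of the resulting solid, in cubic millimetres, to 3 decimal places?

Volume = 4888.377 mm³

Profile (r,z), 4 vertices: (0.5,37) (1.5,1.5) (15.5,7.5) (13.5,24)
edge 0: (0.5,37)→(1.5,1.5)  cross = 0.5·1.5 − 1.5·37 = -54.7500; (r_i+r_j)·cross = 2·-54.7500 = -109.5000
edge 1: (1.5,1.5)→(15.5,7.5)  cross = 1.5·7.5 − 15.5·1.5 = -12.0000; (r_i+r_j)·cross = 17·-12.0000 = -204.0000
edge 2: (15.5,7.5)→(13.5,24)  cross = 15.5·24 − 13.5·7.5 = 270.7500; (r_i+r_j)·cross = 29·270.7500 = 7851.7500
edge 3: (13.5,24)→(0.5,37)  cross = 13.5·37 − 0.5·24 = 487.5000; (r_i+r_j)·cross = 14·487.5000 = 6825.0000
Σcross = 691.5000 → A = |Σcross|/2 = 345.7500 mm²
Σ(r_i+r_j)·cross = 14363.2500 → first moment M = |Σ|/6 = 2393.8750
R_c = M/A = 2393.8750/345.7500 = 6.9237 mm
θ = 117° = 2.042035 rad
V = θ·R_c·A = 2.042035·6.9237·345.7500 = 4888.377 mm³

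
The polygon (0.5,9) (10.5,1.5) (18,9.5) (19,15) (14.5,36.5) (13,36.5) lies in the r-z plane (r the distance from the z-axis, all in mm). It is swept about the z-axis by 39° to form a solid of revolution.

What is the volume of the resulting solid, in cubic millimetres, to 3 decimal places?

Volume = 2624.965 mm³

Profile (r,z), 6 vertices: (0.5,9) (10.5,1.5) (18,9.5) (19,15) (14.5,36.5) (13,36.5)
edge 0: (0.5,9)→(10.5,1.5)  cross = 0.5·1.5 − 10.5·9 = -93.7500; (r_i+r_j)·cross = 11·-93.7500 = -1031.2500
edge 1: (10.5,1.5)→(18,9.5)  cross = 10.5·9.5 − 18·1.5 = 72.7500; (r_i+r_j)·cross = 28.5·72.7500 = 2073.3750
edge 2: (18,9.5)→(19,15)  cross = 18·15 − 19·9.5 = 89.5000; (r_i+r_j)·cross = 37·89.5000 = 3311.5000
edge 3: (19,15)→(14.5,36.5)  cross = 19·36.5 − 14.5·15 = 476.0000; (r_i+r_j)·cross = 33.5·476.0000 = 15946.0000
edge 4: (14.5,36.5)→(13,36.5)  cross = 14.5·36.5 − 13·36.5 = 54.7500; (r_i+r_j)·cross = 27.5·54.7500 = 1505.6250
edge 5: (13,36.5)→(0.5,9)  cross = 13·9 − 0.5·36.5 = 98.7500; (r_i+r_j)·cross = 13.5·98.7500 = 1333.1250
Σcross = 698.0000 → A = |Σcross|/2 = 349.0000 mm²
Σ(r_i+r_j)·cross = 23138.3750 → first moment M = |Σ|/6 = 3856.3958
R_c = M/A = 3856.3958/349.0000 = 11.0498 mm
θ = 39° = 0.680678 rad
V = θ·R_c·A = 0.680678·11.0498·349.0000 = 2624.965 mm³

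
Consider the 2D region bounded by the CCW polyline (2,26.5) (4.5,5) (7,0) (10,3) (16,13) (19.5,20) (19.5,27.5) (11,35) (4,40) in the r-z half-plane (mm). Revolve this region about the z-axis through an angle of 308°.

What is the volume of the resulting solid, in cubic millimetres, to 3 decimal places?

Profile (r,z), 9 vertices: (2,26.5) (4.5,5) (7,0) (10,3) (16,13) (19.5,20) (19.5,27.5) (11,35) (4,40)
edge 0: (2,26.5)→(4.5,5)  cross = 2·5 − 4.5·26.5 = -109.2500; (r_i+r_j)·cross = 6.5·-109.2500 = -710.1250
edge 1: (4.5,5)→(7,0)  cross = 4.5·0 − 7·5 = -35.0000; (r_i+r_j)·cross = 11.5·-35.0000 = -402.5000
edge 2: (7,0)→(10,3)  cross = 7·3 − 10·0 = 21.0000; (r_i+r_j)·cross = 17·21.0000 = 357.0000
edge 3: (10,3)→(16,13)  cross = 10·13 − 16·3 = 82.0000; (r_i+r_j)·cross = 26·82.0000 = 2132.0000
edge 4: (16,13)→(19.5,20)  cross = 16·20 − 19.5·13 = 66.5000; (r_i+r_j)·cross = 35.5·66.5000 = 2360.7500
edge 5: (19.5,20)→(19.5,27.5)  cross = 19.5·27.5 − 19.5·20 = 146.2500; (r_i+r_j)·cross = 39·146.2500 = 5703.7500
edge 6: (19.5,27.5)→(11,35)  cross = 19.5·35 − 11·27.5 = 380.0000; (r_i+r_j)·cross = 30.5·380.0000 = 11590.0000
edge 7: (11,35)→(4,40)  cross = 11·40 − 4·35 = 300.0000; (r_i+r_j)·cross = 15·300.0000 = 4500.0000
edge 8: (4,40)→(2,26.5)  cross = 4·26.5 − 2·40 = 26.0000; (r_i+r_j)·cross = 6·26.0000 = 156.0000
Σcross = 877.5000 → A = |Σcross|/2 = 438.7500 mm²
Σ(r_i+r_j)·cross = 25686.8750 → first moment M = |Σ|/6 = 4281.1458
R_c = M/A = 4281.1458/438.7500 = 9.7576 mm
θ = 308° = 5.375614 rad
V = θ·R_c·A = 5.375614·9.7576·438.7500 = 23013.788 mm³

Volume = 23013.788 mm³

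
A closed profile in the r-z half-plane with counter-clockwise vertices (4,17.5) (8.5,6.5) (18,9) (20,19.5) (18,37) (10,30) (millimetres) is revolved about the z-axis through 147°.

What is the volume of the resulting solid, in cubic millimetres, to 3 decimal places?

Volume = 10349.073 mm³

Profile (r,z), 6 vertices: (4,17.5) (8.5,6.5) (18,9) (20,19.5) (18,37) (10,30)
edge 0: (4,17.5)→(8.5,6.5)  cross = 4·6.5 − 8.5·17.5 = -122.7500; (r_i+r_j)·cross = 12.5·-122.7500 = -1534.3750
edge 1: (8.5,6.5)→(18,9)  cross = 8.5·9 − 18·6.5 = -40.5000; (r_i+r_j)·cross = 26.5·-40.5000 = -1073.2500
edge 2: (18,9)→(20,19.5)  cross = 18·19.5 − 20·9 = 171.0000; (r_i+r_j)·cross = 38·171.0000 = 6498.0000
edge 3: (20,19.5)→(18,37)  cross = 20·37 − 18·19.5 = 389.0000; (r_i+r_j)·cross = 38·389.0000 = 14782.0000
edge 4: (18,37)→(10,30)  cross = 18·30 − 10·37 = 170.0000; (r_i+r_j)·cross = 28·170.0000 = 4760.0000
edge 5: (10,30)→(4,17.5)  cross = 10·17.5 − 4·30 = 55.0000; (r_i+r_j)·cross = 14·55.0000 = 770.0000
Σcross = 621.7500 → A = |Σcross|/2 = 310.8750 mm²
Σ(r_i+r_j)·cross = 24202.3750 → first moment M = |Σ|/6 = 4033.7292
R_c = M/A = 4033.7292/310.8750 = 12.9754 mm
θ = 147° = 2.565634 rad
V = θ·R_c·A = 2.565634·12.9754·310.8750 = 10349.073 mm³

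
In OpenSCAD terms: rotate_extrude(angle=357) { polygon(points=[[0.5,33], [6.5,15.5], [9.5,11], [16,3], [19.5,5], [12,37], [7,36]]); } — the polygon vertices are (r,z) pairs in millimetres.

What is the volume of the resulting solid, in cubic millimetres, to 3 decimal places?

Volume = 20836.399 mm³

Profile (r,z), 7 vertices: (0.5,33) (6.5,15.5) (9.5,11) (16,3) (19.5,5) (12,37) (7,36)
edge 0: (0.5,33)→(6.5,15.5)  cross = 0.5·15.5 − 6.5·33 = -206.7500; (r_i+r_j)·cross = 7·-206.7500 = -1447.2500
edge 1: (6.5,15.5)→(9.5,11)  cross = 6.5·11 − 9.5·15.5 = -75.7500; (r_i+r_j)·cross = 16·-75.7500 = -1212.0000
edge 2: (9.5,11)→(16,3)  cross = 9.5·3 − 16·11 = -147.5000; (r_i+r_j)·cross = 25.5·-147.5000 = -3761.2500
edge 3: (16,3)→(19.5,5)  cross = 16·5 − 19.5·3 = 21.5000; (r_i+r_j)·cross = 35.5·21.5000 = 763.2500
edge 4: (19.5,5)→(12,37)  cross = 19.5·37 − 12·5 = 661.5000; (r_i+r_j)·cross = 31.5·661.5000 = 20837.2500
edge 5: (12,37)→(7,36)  cross = 12·36 − 7·37 = 173.0000; (r_i+r_j)·cross = 19·173.0000 = 3287.0000
edge 6: (7,36)→(0.5,33)  cross = 7·33 − 0.5·36 = 213.0000; (r_i+r_j)·cross = 7.5·213.0000 = 1597.5000
Σcross = 639.0000 → A = |Σcross|/2 = 319.5000 mm²
Σ(r_i+r_j)·cross = 20064.5000 → first moment M = |Σ|/6 = 3344.0833
R_c = M/A = 3344.0833/319.5000 = 10.4666 mm
θ = 357° = 6.230825 rad
V = θ·R_c·A = 6.230825·10.4666·319.5000 = 20836.399 mm³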